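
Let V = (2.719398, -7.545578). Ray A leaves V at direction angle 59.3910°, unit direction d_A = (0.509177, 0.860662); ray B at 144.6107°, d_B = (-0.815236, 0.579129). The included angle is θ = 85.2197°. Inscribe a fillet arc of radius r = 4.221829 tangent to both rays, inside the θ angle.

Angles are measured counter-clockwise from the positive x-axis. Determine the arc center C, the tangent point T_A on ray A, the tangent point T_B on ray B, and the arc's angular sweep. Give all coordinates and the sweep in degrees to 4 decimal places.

bisector direction at 102.0008° = (-0.207926,0.978145)
center distance |VC| = r/sin(θ/2) = 4.221829/sin(42.6099°) = 6.236061
C = V + |VC|·bis = (1.4228,-1.4458)
T_A = V + ((C−V)·d_A)·d_A = V + 4.5896·d_A = (5.0563,-3.5955)
T_B = V + ((C−V)·d_B)·d_B = V + 4.5896·d_B = (-1.0222,-4.8876)
sweep = 180° − θ = 94.7803°

center=(1.4228,-1.4458) T_A=(5.0563,-3.5955) T_B=(-1.0222,-4.8876) sweep=94.7803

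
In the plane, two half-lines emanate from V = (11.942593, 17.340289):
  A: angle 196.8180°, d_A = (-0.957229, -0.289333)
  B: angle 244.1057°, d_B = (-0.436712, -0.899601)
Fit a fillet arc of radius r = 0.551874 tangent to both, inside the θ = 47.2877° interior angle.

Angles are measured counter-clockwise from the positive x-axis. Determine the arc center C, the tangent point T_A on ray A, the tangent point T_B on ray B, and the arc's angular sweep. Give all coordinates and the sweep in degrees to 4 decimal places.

bisector direction at 220.4619° = (-0.760838,-0.648942)
center distance |VC| = r/sin(θ/2) = 0.551874/sin(23.6439°) = 1.376072
C = V + |VC|·bis = (10.8956,16.4473)
T_A = V + ((C−V)·d_A)·d_A = V + 1.2606·d_A = (10.7359,16.9756)
T_B = V + ((C−V)·d_B)·d_B = V + 1.2606·d_B = (11.3921,16.2063)
sweep = 180° − θ = 132.7123°

center=(10.8956,16.4473) T_A=(10.7359,16.9756) T_B=(11.3921,16.2063) sweep=132.7123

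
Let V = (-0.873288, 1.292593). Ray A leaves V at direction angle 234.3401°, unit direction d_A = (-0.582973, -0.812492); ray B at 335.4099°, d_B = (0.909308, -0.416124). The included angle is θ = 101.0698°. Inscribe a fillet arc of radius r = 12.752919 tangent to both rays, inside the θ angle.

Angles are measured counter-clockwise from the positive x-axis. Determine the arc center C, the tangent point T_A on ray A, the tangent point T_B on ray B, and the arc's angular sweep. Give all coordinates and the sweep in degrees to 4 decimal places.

center=(3.3673,-14.6729) T_A=(-6.9943,-7.2383) T_B=(8.6741,-3.0766) sweep=78.9302

bisector direction at 284.8750° = (0.256711,-0.966488)
center distance |VC| = r/sin(θ/2) = 12.752919/sin(50.5349°) = 16.519071
C = V + |VC|·bis = (3.3673,-14.6729)
T_A = V + ((C−V)·d_A)·d_A = V + 10.4997·d_A = (-6.9943,-7.2383)
T_B = V + ((C−V)·d_B)·d_B = V + 10.4997·d_B = (8.6741,-3.0766)
sweep = 180° − θ = 78.9302°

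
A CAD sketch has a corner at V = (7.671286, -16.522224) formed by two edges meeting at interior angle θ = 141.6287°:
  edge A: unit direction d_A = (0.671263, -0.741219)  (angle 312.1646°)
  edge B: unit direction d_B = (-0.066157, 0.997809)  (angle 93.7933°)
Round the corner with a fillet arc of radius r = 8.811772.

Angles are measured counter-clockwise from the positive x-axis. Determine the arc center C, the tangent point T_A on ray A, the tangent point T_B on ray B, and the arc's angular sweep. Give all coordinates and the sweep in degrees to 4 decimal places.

center=(16.2609,-12.8799) T_A=(9.7295,-18.7949) T_B=(7.4684,-13.4628) sweep=38.3713

bisector direction at 22.9789° = (0.920648,0.390393)
center distance |VC| = r/sin(θ/2) = 8.811772/sin(70.8144°) = 9.329971
C = V + |VC|·bis = (16.2609,-12.8799)
T_A = V + ((C−V)·d_A)·d_A = V + 3.0661·d_A = (9.7295,-18.7949)
T_B = V + ((C−V)·d_B)·d_B = V + 3.0661·d_B = (7.4684,-13.4628)
sweep = 180° − θ = 38.3713°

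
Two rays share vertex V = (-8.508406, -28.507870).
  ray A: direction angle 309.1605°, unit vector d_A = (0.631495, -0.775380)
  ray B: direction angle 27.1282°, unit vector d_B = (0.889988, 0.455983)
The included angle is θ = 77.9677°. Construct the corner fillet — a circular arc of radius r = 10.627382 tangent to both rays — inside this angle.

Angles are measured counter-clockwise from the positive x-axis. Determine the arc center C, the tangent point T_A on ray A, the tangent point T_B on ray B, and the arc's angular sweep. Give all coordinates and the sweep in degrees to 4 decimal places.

bisector direction at 348.1443° = (0.978668,-0.205447)
center distance |VC| = r/sin(θ/2) = 10.627382/sin(38.9838°) = 16.892958
C = V + |VC|·bis = (8.0242,-31.9785)
T_A = V + ((C−V)·d_A)·d_A = V + 13.1313·d_A = (-0.2161,-38.6896)
T_B = V + ((C−V)·d_B)·d_B = V + 13.1313·d_B = (3.1783,-22.5202)
sweep = 180° − θ = 102.0323°

center=(8.0242,-31.9785) T_A=(-0.2161,-38.6896) T_B=(3.1783,-22.5202) sweep=102.0323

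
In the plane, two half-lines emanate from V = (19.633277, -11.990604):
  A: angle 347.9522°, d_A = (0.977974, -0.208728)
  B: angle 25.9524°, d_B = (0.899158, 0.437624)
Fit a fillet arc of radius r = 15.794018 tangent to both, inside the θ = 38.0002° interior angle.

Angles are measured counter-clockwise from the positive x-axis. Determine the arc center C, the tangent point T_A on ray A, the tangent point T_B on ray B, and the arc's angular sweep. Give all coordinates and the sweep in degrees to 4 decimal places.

bisector direction at 6.9523° = (0.992647,0.121043)
center distance |VC| = r/sin(θ/2) = 15.794018/sin(19.0001°) = 48.511925
C = V + |VC|·bis = (67.7885,-6.1186)
T_A = V + ((C−V)·d_A)·d_A = V + 45.8689·d_A = (64.4919,-21.5647)
T_B = V + ((C−V)·d_B)·d_B = V + 45.8689·d_B = (60.8767,8.0827)
sweep = 180° − θ = 141.9998°

center=(67.7885,-6.1186) T_A=(64.4919,-21.5647) T_B=(60.8767,8.0827) sweep=141.9998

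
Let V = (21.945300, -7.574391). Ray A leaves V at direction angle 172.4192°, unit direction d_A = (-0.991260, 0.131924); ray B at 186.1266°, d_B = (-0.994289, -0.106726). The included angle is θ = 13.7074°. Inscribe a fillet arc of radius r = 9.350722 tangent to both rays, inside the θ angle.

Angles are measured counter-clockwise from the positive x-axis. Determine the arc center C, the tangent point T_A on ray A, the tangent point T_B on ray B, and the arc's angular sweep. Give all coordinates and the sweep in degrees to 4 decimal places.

center=(-56.4056,-6.5800) T_A=(-55.1720,2.6890) T_B=(-55.4076,-15.8774) sweep=166.2926

bisector direction at 179.2729° = (-0.999919,0.012690)
center distance |VC| = r/sin(θ/2) = 9.350722/sin(6.8537°) = 78.357197
C = V + |VC|·bis = (-56.4056,-6.5800)
T_A = V + ((C−V)·d_A)·d_A = V + 77.7973·d_A = (-55.1720,2.6890)
T_B = V + ((C−V)·d_B)·d_B = V + 77.7973·d_B = (-55.4076,-15.8774)
sweep = 180° − θ = 166.2926°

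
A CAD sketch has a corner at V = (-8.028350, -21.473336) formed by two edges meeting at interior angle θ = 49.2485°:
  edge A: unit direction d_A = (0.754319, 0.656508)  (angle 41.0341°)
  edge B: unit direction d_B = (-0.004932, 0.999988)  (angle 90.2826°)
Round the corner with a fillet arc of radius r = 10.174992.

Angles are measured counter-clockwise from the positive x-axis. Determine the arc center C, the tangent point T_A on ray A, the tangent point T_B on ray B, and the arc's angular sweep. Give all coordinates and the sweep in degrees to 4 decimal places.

center=(2.0370,0.7759) T_A=(8.7170,-6.8993) T_B=(-8.1378,0.7257) sweep=130.7515

bisector direction at 65.6583° = (0.412177,0.911104)
center distance |VC| = r/sin(θ/2) = 10.174992/sin(24.6242°) = 24.420044
C = V + |VC|·bis = (2.0370,0.7759)
T_A = V + ((C−V)·d_A)·d_A = V + 22.1993·d_A = (8.7170,-6.8993)
T_B = V + ((C−V)·d_B)·d_B = V + 22.1993·d_B = (-8.1378,0.7257)
sweep = 180° − θ = 130.7515°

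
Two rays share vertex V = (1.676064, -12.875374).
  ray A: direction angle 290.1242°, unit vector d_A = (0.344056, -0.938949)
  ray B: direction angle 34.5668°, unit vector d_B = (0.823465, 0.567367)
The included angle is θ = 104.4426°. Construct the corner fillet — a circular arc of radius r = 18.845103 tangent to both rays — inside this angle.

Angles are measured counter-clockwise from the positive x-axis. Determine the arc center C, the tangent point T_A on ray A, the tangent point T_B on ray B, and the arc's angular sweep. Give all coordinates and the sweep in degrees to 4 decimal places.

bisector direction at 342.3455° = (0.952903,-0.303276)
center distance |VC| = r/sin(θ/2) = 18.845103/sin(52.2213°) = 23.843007
C = V + |VC|·bis = (24.3961,-20.1064)
T_A = V + ((C−V)·d_A)·d_A = V + 14.6065·d_A = (6.7015,-26.5902)
T_B = V + ((C−V)·d_B)·d_B = V + 14.6065·d_B = (13.7040,-4.5881)
sweep = 180° − θ = 75.5574°

center=(24.3961,-20.1064) T_A=(6.7015,-26.5902) T_B=(13.7040,-4.5881) sweep=75.5574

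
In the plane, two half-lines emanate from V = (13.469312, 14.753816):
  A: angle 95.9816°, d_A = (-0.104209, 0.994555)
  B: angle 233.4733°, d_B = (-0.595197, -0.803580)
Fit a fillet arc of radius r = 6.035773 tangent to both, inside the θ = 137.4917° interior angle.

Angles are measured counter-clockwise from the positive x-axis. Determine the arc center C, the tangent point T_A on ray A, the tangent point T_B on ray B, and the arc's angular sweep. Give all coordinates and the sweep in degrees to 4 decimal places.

center=(7.2218,16.4597) T_A=(13.2247,17.0887) T_B=(12.0720,12.8673) sweep=42.5083

bisector direction at 164.7275° = (-0.964684,0.263411)
center distance |VC| = r/sin(θ/2) = 6.035773/sin(68.7459°) = 6.476279
C = V + |VC|·bis = (7.2218,16.4597)
T_A = V + ((C−V)·d_A)·d_A = V + 2.3477·d_A = (13.2247,17.0887)
T_B = V + ((C−V)·d_B)·d_B = V + 2.3477·d_B = (12.0720,12.8673)
sweep = 180° − θ = 42.5083°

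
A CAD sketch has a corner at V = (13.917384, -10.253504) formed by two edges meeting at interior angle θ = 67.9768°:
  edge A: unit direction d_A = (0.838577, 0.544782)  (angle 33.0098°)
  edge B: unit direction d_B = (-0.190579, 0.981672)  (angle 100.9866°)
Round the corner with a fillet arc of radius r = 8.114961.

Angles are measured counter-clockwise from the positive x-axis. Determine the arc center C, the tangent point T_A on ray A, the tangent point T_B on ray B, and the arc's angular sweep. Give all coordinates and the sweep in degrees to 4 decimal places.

center=(19.5898,3.1086) T_A=(24.0107,-3.6964) T_B=(11.6235,1.5621) sweep=112.0232

bisector direction at 66.9982° = (0.390760,0.920493)
center distance |VC| = r/sin(θ/2) = 8.114961/sin(33.9884°) = 14.516274
C = V + |VC|·bis = (19.5898,3.1086)
T_A = V + ((C−V)·d_A)·d_A = V + 12.0362·d_A = (24.0107,-3.6964)
T_B = V + ((C−V)·d_B)·d_B = V + 12.0362·d_B = (11.6235,1.5621)
sweep = 180° − θ = 112.0232°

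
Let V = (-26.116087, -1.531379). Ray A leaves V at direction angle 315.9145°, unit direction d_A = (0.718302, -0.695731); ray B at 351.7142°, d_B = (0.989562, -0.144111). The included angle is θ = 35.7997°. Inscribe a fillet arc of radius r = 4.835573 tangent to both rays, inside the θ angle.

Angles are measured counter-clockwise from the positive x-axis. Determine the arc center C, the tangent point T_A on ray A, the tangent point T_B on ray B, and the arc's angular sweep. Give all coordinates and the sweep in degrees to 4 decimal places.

bisector direction at 333.8143° = (0.897369,-0.441281)
center distance |VC| = r/sin(θ/2) = 4.835573/sin(17.8999°) = 15.732904
C = V + |VC|·bis = (-11.9979,-8.4740)
T_A = V + ((C−V)·d_A)·d_A = V + 14.9714·d_A = (-15.3621,-11.9474)
T_B = V + ((C−V)·d_B)·d_B = V + 14.9714·d_B = (-11.3010,-3.6889)
sweep = 180° − θ = 144.2003°

center=(-11.9979,-8.4740) T_A=(-15.3621,-11.9474) T_B=(-11.3010,-3.6889) sweep=144.2003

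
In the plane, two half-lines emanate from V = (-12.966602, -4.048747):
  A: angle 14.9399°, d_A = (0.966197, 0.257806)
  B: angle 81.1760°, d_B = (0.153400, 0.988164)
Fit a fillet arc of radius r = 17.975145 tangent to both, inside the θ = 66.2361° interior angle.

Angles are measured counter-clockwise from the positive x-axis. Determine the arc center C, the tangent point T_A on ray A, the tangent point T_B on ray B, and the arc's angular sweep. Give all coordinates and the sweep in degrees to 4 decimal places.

center=(9.0227,20.4226) T_A=(13.6568,3.0550) T_B=(-8.7397,23.1800) sweep=113.7639

bisector direction at 48.0579° = (0.668379,0.743821)
center distance |VC| = r/sin(θ/2) = 17.975145/sin(33.1180°) = 32.899467
C = V + |VC|·bis = (9.0227,20.4226)
T_A = V + ((C−V)·d_A)·d_A = V + 27.5548·d_A = (13.6568,3.0550)
T_B = V + ((C−V)·d_B)·d_B = V + 27.5548·d_B = (-8.7397,23.1800)
sweep = 180° − θ = 113.7639°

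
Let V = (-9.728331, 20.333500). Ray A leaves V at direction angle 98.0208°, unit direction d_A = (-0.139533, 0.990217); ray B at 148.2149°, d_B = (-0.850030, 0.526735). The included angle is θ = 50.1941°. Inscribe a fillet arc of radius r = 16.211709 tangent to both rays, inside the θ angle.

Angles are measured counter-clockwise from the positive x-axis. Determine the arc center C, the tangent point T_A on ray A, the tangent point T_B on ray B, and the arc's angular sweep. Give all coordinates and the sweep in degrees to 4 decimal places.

center=(-30.6111,52.3458) T_A=(-14.5580,54.6078) T_B=(-39.1504,38.5653) sweep=129.8059

bisector direction at 123.1179° = (-0.546363,0.837549)
center distance |VC| = r/sin(θ/2) = 16.211709/sin(25.0970°) = 38.221389
C = V + |VC|·bis = (-30.6111,52.3458)
T_A = V + ((C−V)·d_A)·d_A = V + 34.6129·d_A = (-14.5580,54.6078)
T_B = V + ((C−V)·d_B)·d_B = V + 34.6129·d_B = (-39.1504,38.5653)
sweep = 180° − θ = 129.8059°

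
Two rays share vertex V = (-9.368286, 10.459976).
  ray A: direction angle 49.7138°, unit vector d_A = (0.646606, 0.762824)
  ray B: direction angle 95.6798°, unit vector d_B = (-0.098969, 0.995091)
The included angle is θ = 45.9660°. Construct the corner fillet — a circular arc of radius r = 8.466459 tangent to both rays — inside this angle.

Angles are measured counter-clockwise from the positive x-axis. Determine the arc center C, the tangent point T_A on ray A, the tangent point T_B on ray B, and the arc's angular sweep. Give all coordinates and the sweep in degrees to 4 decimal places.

center=(-2.9190,31.1621) T_A=(3.5394,25.6876) T_B=(-11.3439,30.3242) sweep=134.0340

bisector direction at 72.6968° = (0.297428,0.954744)
center distance |VC| = r/sin(θ/2) = 8.466459/sin(22.9830°) = 21.683406
C = V + |VC|·bis = (-2.9190,31.1621)
T_A = V + ((C−V)·d_A)·d_A = V + 19.9622·d_A = (3.5394,25.6876)
T_B = V + ((C−V)·d_B)·d_B = V + 19.9622·d_B = (-11.3439,30.3242)
sweep = 180° − θ = 134.0340°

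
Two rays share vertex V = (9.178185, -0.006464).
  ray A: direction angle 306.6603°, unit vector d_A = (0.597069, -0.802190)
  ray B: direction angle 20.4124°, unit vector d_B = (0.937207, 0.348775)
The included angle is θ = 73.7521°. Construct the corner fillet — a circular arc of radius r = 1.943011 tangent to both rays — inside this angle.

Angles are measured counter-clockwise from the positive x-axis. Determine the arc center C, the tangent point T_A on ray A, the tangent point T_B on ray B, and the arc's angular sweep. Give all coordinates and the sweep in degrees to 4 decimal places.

bisector direction at 343.5364° = (0.959000,-0.283407)
center distance |VC| = r/sin(θ/2) = 1.943011/sin(36.8760°) = 3.237888
C = V + |VC|·bis = (12.2833,-0.9241)
T_A = V + ((C−V)·d_A)·d_A = V + 2.5901·d_A = (10.7247,-2.0842)
T_B = V + ((C−V)·d_B)·d_B = V + 2.5901·d_B = (11.6056,0.8969)
sweep = 180° − θ = 106.2479°

center=(12.2833,-0.9241) T_A=(10.7247,-2.0842) T_B=(11.6056,0.8969) sweep=106.2479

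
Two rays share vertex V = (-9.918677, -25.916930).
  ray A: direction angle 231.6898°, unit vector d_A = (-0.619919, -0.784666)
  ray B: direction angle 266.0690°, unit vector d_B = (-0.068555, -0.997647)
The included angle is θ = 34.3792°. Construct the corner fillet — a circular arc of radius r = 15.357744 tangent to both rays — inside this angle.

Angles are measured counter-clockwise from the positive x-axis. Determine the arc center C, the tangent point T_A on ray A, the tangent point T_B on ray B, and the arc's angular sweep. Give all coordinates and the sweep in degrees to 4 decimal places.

center=(-28.6437,-74.3920) T_A=(-40.6944,-64.8715) T_B=(-13.3221,-75.4449) sweep=145.6208

bisector direction at 248.8794° = (-0.360332,-0.932824)
center distance |VC| = r/sin(θ/2) = 15.357744/sin(17.1896°) = 51.965968
C = V + |VC|·bis = (-28.6437,-74.3920)
T_A = V + ((C−V)·d_A)·d_A = V + 49.6448·d_A = (-40.6944,-64.8715)
T_B = V + ((C−V)·d_B)·d_B = V + 49.6448·d_B = (-13.3221,-75.4449)
sweep = 180° − θ = 145.6208°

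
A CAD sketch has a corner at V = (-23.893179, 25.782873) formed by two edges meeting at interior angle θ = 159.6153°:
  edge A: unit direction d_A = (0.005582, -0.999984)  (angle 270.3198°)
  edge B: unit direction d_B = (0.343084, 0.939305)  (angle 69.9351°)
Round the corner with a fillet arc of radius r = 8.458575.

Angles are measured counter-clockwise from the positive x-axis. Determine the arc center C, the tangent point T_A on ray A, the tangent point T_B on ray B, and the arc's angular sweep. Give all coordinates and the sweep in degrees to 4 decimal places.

bisector direction at 350.1275° = (0.985192,-0.171457)
center distance |VC| = r/sin(θ/2) = 8.458575/sin(79.8076°) = 8.594198
C = V + |VC|·bis = (-15.4262,24.3093)
T_A = V + ((C−V)·d_A)·d_A = V + 1.5208·d_A = (-23.8847,24.2621)
T_B = V + ((C−V)·d_B)·d_B = V + 1.5208·d_B = (-23.3714,27.2113)
sweep = 180° − θ = 20.3847°

center=(-15.4262,24.3093) T_A=(-23.8847,24.2621) T_B=(-23.3714,27.2113) sweep=20.3847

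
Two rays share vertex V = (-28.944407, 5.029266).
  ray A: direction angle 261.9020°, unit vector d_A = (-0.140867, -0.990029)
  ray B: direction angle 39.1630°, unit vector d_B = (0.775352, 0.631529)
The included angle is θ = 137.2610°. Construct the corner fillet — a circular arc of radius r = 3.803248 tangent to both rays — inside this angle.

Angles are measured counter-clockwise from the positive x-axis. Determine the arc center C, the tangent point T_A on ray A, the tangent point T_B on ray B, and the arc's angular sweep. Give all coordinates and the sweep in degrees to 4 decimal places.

center=(-25.3887,3.0202) T_A=(-29.1540,3.5560) T_B=(-27.7906,5.9691) sweep=42.7390

bisector direction at 330.5325° = (0.870635,-0.491930)
center distance |VC| = r/sin(θ/2) = 3.803248/sin(68.6305°) = 4.084025
C = V + |VC|·bis = (-25.3887,3.0202)
T_A = V + ((C−V)·d_A)·d_A = V + 1.4881·d_A = (-29.1540,3.5560)
T_B = V + ((C−V)·d_B)·d_B = V + 1.4881·d_B = (-27.7906,5.9691)
sweep = 180° − θ = 42.7390°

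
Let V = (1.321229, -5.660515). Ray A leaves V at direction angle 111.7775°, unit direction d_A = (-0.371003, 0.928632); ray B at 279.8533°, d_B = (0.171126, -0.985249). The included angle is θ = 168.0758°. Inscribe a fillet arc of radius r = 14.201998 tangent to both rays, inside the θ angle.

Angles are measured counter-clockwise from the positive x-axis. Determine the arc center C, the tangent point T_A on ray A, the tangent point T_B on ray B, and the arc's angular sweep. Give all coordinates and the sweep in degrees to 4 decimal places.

bisector direction at 195.8154° = (-0.962145,-0.272539)
center distance |VC| = r/sin(θ/2) = 14.201998/sin(84.0379°) = 14.279237
C = V + |VC|·bis = (-12.4175,-9.5522)
T_A = V + ((C−V)·d_A)·d_A = V + 1.4832·d_A = (0.7710,-4.2832)
T_B = V + ((C−V)·d_B)·d_B = V + 1.4832·d_B = (1.5750,-7.1218)
sweep = 180° − θ = 11.9242°

center=(-12.4175,-9.5522) T_A=(0.7710,-4.2832) T_B=(1.5750,-7.1218) sweep=11.9242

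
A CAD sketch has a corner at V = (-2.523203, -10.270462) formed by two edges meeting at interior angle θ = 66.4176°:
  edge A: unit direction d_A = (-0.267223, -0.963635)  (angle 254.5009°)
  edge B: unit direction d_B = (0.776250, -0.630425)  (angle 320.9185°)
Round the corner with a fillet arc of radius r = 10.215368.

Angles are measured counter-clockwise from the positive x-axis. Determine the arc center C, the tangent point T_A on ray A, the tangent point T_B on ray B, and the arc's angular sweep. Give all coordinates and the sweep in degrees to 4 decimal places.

bisector direction at 287.7097° = (0.304194,-0.952610)
center distance |VC| = r/sin(θ/2) = 10.215368/sin(33.2088°) = 18.651675
C = V + |VC|·bis = (3.1505,-28.0382)
T_A = V + ((C−V)·d_A)·d_A = V + 15.6055·d_A = (-6.6934,-25.3084)
T_B = V + ((C−V)·d_B)·d_B = V + 15.6055·d_B = (9.5906,-20.1086)
sweep = 180° − θ = 113.5824°

center=(3.1505,-28.0382) T_A=(-6.6934,-25.3084) T_B=(9.5906,-20.1086) sweep=113.5824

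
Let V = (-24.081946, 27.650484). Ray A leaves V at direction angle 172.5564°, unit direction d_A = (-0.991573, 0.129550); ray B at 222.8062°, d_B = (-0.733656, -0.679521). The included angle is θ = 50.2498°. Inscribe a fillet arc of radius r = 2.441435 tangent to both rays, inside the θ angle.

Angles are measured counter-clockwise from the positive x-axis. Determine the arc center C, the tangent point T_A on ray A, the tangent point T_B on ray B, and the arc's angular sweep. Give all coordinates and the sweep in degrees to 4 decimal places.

bisector direction at 197.6813° = (-0.952761,-0.303722)
center distance |VC| = r/sin(θ/2) = 2.441435/sin(25.1249°) = 5.750060
C = V + |VC|·bis = (-29.5604,25.9041)
T_A = V + ((C−V)·d_A)·d_A = V + 5.2060·d_A = (-29.2441,28.3249)
T_B = V + ((C−V)·d_B)·d_B = V + 5.2060·d_B = (-27.9014,24.1129)
sweep = 180° − θ = 129.7502°

center=(-29.5604,25.9041) T_A=(-29.2441,28.3249) T_B=(-27.9014,24.1129) sweep=129.7502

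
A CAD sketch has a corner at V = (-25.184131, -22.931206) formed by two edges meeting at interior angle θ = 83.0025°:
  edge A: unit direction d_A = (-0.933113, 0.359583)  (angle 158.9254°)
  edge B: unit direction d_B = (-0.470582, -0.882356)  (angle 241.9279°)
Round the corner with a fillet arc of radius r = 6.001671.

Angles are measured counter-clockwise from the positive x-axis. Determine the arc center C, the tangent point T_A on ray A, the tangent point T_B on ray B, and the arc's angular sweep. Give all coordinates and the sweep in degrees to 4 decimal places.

bisector direction at 200.4266° = (-0.937120,-0.349008)
center distance |VC| = r/sin(θ/2) = 6.001671/sin(41.5012°) = 9.057261
C = V + |VC|·bis = (-33.6719,-26.0923)
T_A = V + ((C−V)·d_A)·d_A = V + 6.7834·d_A = (-31.5138,-20.4920)
T_B = V + ((C−V)·d_B)·d_B = V + 6.7834·d_B = (-28.3763,-28.9165)
sweep = 180° − θ = 96.9975°

center=(-33.6719,-26.0923) T_A=(-31.5138,-20.4920) T_B=(-28.3763,-28.9165) sweep=96.9975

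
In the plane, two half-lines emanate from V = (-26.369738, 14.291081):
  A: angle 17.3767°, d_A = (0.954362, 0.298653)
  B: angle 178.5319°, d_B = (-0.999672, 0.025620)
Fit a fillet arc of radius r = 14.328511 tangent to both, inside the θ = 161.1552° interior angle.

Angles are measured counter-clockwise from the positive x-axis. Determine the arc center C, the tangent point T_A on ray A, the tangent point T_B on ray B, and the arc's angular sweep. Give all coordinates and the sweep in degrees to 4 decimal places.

bisector direction at 97.9543° = (-0.138383,0.990379)
center distance |VC| = r/sin(θ/2) = 14.328511/sin(80.5776°) = 14.524472
C = V + |VC|·bis = (-28.3797,28.6758)
T_A = V + ((C−V)·d_A)·d_A = V + 2.3778·d_A = (-24.1004,15.0012)
T_B = V + ((C−V)·d_B)·d_B = V + 2.3778·d_B = (-28.7468,14.3520)
sweep = 180° − θ = 18.8448°

center=(-28.3797,28.6758) T_A=(-24.1004,15.0012) T_B=(-28.7468,14.3520) sweep=18.8448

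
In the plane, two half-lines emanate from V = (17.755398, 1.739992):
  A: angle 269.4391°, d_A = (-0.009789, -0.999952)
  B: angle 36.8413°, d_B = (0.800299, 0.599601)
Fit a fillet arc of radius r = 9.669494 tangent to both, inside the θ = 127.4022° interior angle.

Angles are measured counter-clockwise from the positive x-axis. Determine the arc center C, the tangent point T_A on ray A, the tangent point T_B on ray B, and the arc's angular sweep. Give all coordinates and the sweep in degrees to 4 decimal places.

bisector direction at 333.1402° = (0.892115,-0.451809)
center distance |VC| = r/sin(θ/2) = 9.669494/sin(63.7011°) = 10.785888
C = V + |VC|·bis = (27.3776,-3.1332)
T_A = V + ((C−V)·d_A)·d_A = V + 4.7787·d_A = (17.7086,-3.0385)
T_B = V + ((C−V)·d_B)·d_B = V + 4.7787·d_B = (21.5798,4.6053)
sweep = 180° − θ = 52.5978°

center=(27.3776,-3.1332) T_A=(17.7086,-3.0385) T_B=(21.5798,4.6053) sweep=52.5978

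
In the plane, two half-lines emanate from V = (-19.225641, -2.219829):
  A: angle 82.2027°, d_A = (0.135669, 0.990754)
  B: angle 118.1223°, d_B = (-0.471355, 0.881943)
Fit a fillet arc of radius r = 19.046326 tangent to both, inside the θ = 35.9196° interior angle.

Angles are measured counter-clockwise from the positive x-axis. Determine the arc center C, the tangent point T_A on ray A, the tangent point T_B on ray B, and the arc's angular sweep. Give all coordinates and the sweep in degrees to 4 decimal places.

bisector direction at 100.1625° = (-0.176441,0.984311)
center distance |VC| = r/sin(θ/2) = 19.046326/sin(17.9598°) = 61.768602
C = V + |VC|·bis = (-30.1241,58.5797)
T_A = V + ((C−V)·d_A)·d_A = V + 58.7588·d_A = (-11.2539,55.9957)
T_B = V + ((C−V)·d_B)·d_B = V + 58.7588·d_B = (-46.9219,49.6021)
sweep = 180° − θ = 144.0804°

center=(-30.1241,58.5797) T_A=(-11.2539,55.9957) T_B=(-46.9219,49.6021) sweep=144.0804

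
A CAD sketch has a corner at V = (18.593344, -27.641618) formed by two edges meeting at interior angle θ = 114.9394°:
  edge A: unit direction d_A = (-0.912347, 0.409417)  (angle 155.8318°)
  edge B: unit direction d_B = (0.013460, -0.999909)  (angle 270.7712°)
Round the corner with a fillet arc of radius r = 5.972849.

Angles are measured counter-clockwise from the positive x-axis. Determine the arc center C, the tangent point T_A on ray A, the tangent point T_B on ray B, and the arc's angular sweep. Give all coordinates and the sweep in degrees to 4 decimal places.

bisector direction at 213.3015° = (-0.835793,-0.549045)
center distance |VC| = r/sin(θ/2) = 5.972849/sin(57.4697°) = 7.084329
C = V + |VC|·bis = (12.6723,-31.5312)
T_A = V + ((C−V)·d_A)·d_A = V + 3.8096·d_A = (15.1177,-26.0819)
T_B = V + ((C−V)·d_B)·d_B = V + 3.8096·d_B = (18.6446,-31.4508)
sweep = 180° − θ = 65.0606°

center=(12.6723,-31.5312) T_A=(15.1177,-26.0819) T_B=(18.6446,-31.4508) sweep=65.0606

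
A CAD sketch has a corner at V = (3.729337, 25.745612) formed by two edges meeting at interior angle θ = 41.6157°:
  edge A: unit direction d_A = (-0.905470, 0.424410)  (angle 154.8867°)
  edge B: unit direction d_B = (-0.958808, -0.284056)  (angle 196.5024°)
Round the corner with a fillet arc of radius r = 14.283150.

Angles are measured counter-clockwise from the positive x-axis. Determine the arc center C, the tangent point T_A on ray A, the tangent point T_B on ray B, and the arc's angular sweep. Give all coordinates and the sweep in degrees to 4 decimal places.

center=(-36.3648,28.7641) T_A=(-30.3029,41.6971) T_B=(-32.3076,15.0693) sweep=138.3843

bisector direction at 175.6945° = (-0.997178,0.075074)
center distance |VC| = r/sin(θ/2) = 14.283150/sin(20.8078°) = 40.207605
C = V + |VC|·bis = (-36.3648,28.7641)
T_A = V + ((C−V)·d_A)·d_A = V + 37.5851·d_A = (-30.3029,41.6971)
T_B = V + ((C−V)·d_B)·d_B = V + 37.5851·d_B = (-32.3076,15.0693)
sweep = 180° − θ = 138.3843°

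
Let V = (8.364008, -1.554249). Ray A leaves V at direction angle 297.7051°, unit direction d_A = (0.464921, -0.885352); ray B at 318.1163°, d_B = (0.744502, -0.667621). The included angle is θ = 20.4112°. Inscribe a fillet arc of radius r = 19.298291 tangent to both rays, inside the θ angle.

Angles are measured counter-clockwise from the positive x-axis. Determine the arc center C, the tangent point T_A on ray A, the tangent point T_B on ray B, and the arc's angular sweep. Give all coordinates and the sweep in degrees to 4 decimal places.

center=(75.2871,-87.4876) T_A=(58.2013,-96.4598) T_B=(88.1711,-73.1200) sweep=159.5888

bisector direction at 307.9107° = (0.614433,-0.788969)
center distance |VC| = r/sin(θ/2) = 19.298291/sin(10.2056°) = 108.918554
C = V + |VC|·bis = (75.2871,-87.4876)
T_A = V + ((C−V)·d_A)·d_A = V + 107.1953·d_A = (58.2013,-96.4598)
T_B = V + ((C−V)·d_B)·d_B = V + 107.1953·d_B = (88.1711,-73.1200)
sweep = 180° − θ = 159.5888°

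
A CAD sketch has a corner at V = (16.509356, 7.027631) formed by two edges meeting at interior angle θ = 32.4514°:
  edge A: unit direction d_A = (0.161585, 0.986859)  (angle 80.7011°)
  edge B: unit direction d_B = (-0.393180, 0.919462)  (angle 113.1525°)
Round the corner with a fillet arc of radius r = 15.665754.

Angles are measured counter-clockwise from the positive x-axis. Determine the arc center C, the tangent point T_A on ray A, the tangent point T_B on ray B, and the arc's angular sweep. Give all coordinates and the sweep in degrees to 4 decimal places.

bisector direction at 96.9268° = (-0.120601,0.992701)
center distance |VC| = r/sin(θ/2) = 15.665754/sin(16.2257°) = 56.064892
C = V + |VC|·bis = (9.7479,62.6833)
T_A = V + ((C−V)·d_A)·d_A = V + 53.8317·d_A = (25.2078,60.1520)
T_B = V + ((C−V)·d_B)·d_B = V + 53.8317·d_B = (-4.6562,56.5238)
sweep = 180° − θ = 147.5486°

center=(9.7479,62.6833) T_A=(25.2078,60.1520) T_B=(-4.6562,56.5238) sweep=147.5486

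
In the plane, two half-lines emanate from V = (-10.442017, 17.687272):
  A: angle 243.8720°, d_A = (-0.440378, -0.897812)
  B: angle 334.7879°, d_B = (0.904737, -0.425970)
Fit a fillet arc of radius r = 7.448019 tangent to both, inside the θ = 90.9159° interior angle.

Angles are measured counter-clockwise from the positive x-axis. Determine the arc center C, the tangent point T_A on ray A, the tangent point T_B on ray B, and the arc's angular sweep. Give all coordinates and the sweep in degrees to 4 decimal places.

bisector direction at 289.3299° = (0.331008,-0.943628)
center distance |VC| = r/sin(θ/2) = 7.448019/sin(45.4579°) = 10.449901
C = V + |VC|·bis = (-6.9830,7.8265)
T_A = V + ((C−V)·d_A)·d_A = V + 7.3299·d_A = (-13.6699,11.1064)
T_B = V + ((C−V)·d_B)·d_B = V + 7.3299·d_B = (-3.8104,14.5650)
sweep = 180° − θ = 89.0841°

center=(-6.9830,7.8265) T_A=(-13.6699,11.1064) T_B=(-3.8104,14.5650) sweep=89.0841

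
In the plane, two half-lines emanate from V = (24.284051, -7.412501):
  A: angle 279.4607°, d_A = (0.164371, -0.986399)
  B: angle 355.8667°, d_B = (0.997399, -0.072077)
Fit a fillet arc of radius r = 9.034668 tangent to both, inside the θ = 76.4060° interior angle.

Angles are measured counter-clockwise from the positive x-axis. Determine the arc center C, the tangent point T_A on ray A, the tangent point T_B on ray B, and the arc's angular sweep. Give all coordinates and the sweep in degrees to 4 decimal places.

center=(35.0828,-17.2511) T_A=(26.1710,-18.7361) T_B=(35.7340,-8.2399) sweep=103.5940

bisector direction at 317.6637° = (0.739205,-0.673481)
center distance |VC| = r/sin(θ/2) = 9.034668/sin(38.2030°) = 14.608577
C = V + |VC|·bis = (35.0828,-17.2511)
T_A = V + ((C−V)·d_A)·d_A = V + 11.4798·d_A = (26.1710,-18.7361)
T_B = V + ((C−V)·d_B)·d_B = V + 11.4798·d_B = (35.7340,-8.2399)
sweep = 180° − θ = 103.5940°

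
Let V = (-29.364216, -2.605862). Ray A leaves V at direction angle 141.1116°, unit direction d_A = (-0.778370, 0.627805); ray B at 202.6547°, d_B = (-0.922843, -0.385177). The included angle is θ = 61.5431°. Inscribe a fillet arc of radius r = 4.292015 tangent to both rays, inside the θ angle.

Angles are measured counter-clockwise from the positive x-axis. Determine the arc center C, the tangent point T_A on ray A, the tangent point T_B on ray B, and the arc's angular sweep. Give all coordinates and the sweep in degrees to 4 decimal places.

bisector direction at 171.8832° = (-0.989982,0.141192)
center distance |VC| = r/sin(θ/2) = 4.292015/sin(30.7716°) = 8.389129
C = V + |VC|·bis = (-37.6693,-1.4214)
T_A = V + ((C−V)·d_A)·d_A = V + 7.2081·d_A = (-34.9748,1.9194)
T_B = V + ((C−V)·d_B)·d_B = V + 7.2081·d_B = (-36.0161,-5.3822)
sweep = 180° − θ = 118.4569°

center=(-37.6693,-1.4214) T_A=(-34.9748,1.9194) T_B=(-36.0161,-5.3822) sweep=118.4569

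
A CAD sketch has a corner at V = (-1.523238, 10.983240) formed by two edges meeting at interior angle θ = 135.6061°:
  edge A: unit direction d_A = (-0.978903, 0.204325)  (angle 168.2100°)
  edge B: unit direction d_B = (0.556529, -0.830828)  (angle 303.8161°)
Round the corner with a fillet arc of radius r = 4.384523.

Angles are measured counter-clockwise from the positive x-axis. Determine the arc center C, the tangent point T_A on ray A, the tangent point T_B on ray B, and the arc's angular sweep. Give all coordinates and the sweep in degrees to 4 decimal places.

bisector direction at 236.0131° = (-0.559004,-0.829165)
center distance |VC| = r/sin(θ/2) = 4.384523/sin(67.8030°) = 4.735465
C = V + |VC|·bis = (-4.1704,7.0568)
T_A = V + ((C−V)·d_A)·d_A = V + 1.7890·d_A = (-3.2745,11.3488)
T_B = V + ((C−V)·d_B)·d_B = V + 1.7890·d_B = (-0.5276,9.4969)
sweep = 180° − θ = 44.3939°

center=(-4.1704,7.0568) T_A=(-3.2745,11.3488) T_B=(-0.5276,9.4969) sweep=44.3939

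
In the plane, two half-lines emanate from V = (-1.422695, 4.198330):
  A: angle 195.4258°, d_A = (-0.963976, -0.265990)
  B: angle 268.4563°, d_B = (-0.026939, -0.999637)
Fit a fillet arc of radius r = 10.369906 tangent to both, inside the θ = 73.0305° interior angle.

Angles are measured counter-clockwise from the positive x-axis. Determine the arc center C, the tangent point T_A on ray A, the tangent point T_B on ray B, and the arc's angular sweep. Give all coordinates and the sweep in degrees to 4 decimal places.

center=(-12.1662,-9.5236) T_A=(-14.9245,0.4728) T_B=(-1.8000,-9.8029) sweep=106.9695

bisector direction at 231.9411° = (-0.616472,-0.787377)
center distance |VC| = r/sin(θ/2) = 10.369906/sin(36.5153°) = 17.427338
C = V + |VC|·bis = (-12.1662,-9.5236)
T_A = V + ((C−V)·d_A)·d_A = V + 14.0063·d_A = (-14.9245,0.4728)
T_B = V + ((C−V)·d_B)·d_B = V + 14.0063·d_B = (-1.8000,-9.8029)
sweep = 180° − θ = 106.9695°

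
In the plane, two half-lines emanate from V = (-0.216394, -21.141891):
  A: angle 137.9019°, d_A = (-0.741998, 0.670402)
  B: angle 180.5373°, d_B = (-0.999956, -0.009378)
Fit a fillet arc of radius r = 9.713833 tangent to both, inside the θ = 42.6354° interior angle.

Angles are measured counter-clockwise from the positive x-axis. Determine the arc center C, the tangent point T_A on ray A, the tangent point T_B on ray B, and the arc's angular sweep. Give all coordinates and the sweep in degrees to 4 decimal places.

center=(-25.1984,-11.6619) T_A=(-18.6862,-4.4543) T_B=(-25.1073,-21.3753) sweep=137.3646

bisector direction at 159.2196° = (-0.934947,0.354787)
center distance |VC| = r/sin(θ/2) = 9.713833/sin(21.3177°) = 26.720193
C = V + |VC|·bis = (-25.1984,-11.6619)
T_A = V + ((C−V)·d_A)·d_A = V + 24.8920·d_A = (-18.6862,-4.4543)
T_B = V + ((C−V)·d_B)·d_B = V + 24.8920·d_B = (-25.1073,-21.3753)
sweep = 180° − θ = 137.3646°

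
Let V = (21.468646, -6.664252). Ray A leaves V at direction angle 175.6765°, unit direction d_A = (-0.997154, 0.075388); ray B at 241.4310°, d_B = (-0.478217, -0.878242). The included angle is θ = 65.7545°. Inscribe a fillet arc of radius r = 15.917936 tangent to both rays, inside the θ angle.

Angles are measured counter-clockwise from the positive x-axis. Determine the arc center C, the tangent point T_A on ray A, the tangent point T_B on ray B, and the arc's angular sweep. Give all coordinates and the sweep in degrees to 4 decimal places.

bisector direction at 208.5538° = (-0.878369,-0.477983)
center distance |VC| = r/sin(θ/2) = 15.917936/sin(32.8772°) = 29.323384
C = V + |VC|·bis = (-4.2881,-20.6803)
T_A = V + ((C−V)·d_A)·d_A = V + 24.6268·d_A = (-3.0881,-4.8077)
T_B = V + ((C−V)·d_B)·d_B = V + 24.6268·d_B = (9.6917,-28.2926)
sweep = 180° − θ = 114.2455°

center=(-4.2881,-20.6803) T_A=(-3.0881,-4.8077) T_B=(9.6917,-28.2926) sweep=114.2455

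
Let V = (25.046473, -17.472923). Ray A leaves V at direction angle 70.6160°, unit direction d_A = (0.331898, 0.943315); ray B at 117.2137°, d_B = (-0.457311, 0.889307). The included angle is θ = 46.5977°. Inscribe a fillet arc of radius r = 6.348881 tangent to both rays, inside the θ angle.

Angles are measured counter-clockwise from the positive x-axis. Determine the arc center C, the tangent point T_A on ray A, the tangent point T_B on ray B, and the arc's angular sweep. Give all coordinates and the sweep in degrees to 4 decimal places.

bisector direction at 93.9149° = (-0.068274,0.997667)
center distance |VC| = r/sin(θ/2) = 6.348881/sin(23.2989°) = 16.051698
C = V + |VC|·bis = (23.9506,-1.4587)
T_A = V + ((C−V)·d_A)·d_A = V + 14.7428·d_A = (29.9396,-3.5659)
T_B = V + ((C−V)·d_B)·d_B = V + 14.7428·d_B = (18.3045,-4.3621)
sweep = 180° − θ = 133.4023°

center=(23.9506,-1.4587) T_A=(29.9396,-3.5659) T_B=(18.3045,-4.3621) sweep=133.4023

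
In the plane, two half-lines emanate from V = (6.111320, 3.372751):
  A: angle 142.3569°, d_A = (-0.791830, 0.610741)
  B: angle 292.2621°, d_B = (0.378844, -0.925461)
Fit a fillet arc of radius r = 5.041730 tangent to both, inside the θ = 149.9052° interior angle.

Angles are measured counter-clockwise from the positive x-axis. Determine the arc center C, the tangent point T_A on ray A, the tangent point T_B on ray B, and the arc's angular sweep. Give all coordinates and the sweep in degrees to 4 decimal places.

center=(1.9589,0.2084) T_A=(5.0381,4.2005) T_B=(6.6248,2.1184) sweep=30.0948

bisector direction at 217.3095° = (-0.795373,-0.606120)
center distance |VC| = r/sin(θ/2) = 5.041730/sin(74.9526°) = 5.220742
C = V + |VC|·bis = (1.9589,0.2084)
T_A = V + ((C−V)·d_A)·d_A = V + 1.3554·d_A = (5.0381,4.2005)
T_B = V + ((C−V)·d_B)·d_B = V + 1.3554·d_B = (6.6248,2.1184)
sweep = 180° − θ = 30.0948°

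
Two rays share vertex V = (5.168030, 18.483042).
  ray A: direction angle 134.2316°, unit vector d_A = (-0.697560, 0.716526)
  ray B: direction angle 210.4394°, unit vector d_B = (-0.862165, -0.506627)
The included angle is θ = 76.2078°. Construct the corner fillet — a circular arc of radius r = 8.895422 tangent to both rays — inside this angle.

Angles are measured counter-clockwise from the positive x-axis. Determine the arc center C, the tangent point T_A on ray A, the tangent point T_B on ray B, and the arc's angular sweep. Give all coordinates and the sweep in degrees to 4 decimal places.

center=(-9.1183,20.4056) T_A=(-2.7445,26.6107) T_B=(-4.6117,12.7363) sweep=103.7922

bisector direction at 172.3355° = (-0.991066,0.133372)
center distance |VC| = r/sin(θ/2) = 8.895422/sin(38.1039°) = 14.415126
C = V + |VC|·bis = (-9.1183,20.4056)
T_A = V + ((C−V)·d_A)·d_A = V + 11.3432·d_A = (-2.7445,26.6107)
T_B = V + ((C−V)·d_B)·d_B = V + 11.3432·d_B = (-4.6117,12.7363)
sweep = 180° − θ = 103.7922°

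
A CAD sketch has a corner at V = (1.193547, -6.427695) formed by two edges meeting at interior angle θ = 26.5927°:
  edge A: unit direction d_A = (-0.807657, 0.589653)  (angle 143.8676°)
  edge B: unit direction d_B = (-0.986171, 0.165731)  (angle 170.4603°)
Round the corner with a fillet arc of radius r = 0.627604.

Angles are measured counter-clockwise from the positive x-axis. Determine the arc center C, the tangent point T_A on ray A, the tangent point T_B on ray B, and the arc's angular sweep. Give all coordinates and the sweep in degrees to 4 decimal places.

bisector direction at 157.1640° = (-0.921619,0.388096)
center distance |VC| = r/sin(θ/2) = 0.627604/sin(13.2964°) = 2.728858
C = V + |VC|·bis = (-1.3214,-5.3686)
T_A = V + ((C−V)·d_A)·d_A = V + 2.6557·d_A = (-0.9514,-4.8617)
T_B = V + ((C−V)·d_B)·d_B = V + 2.6557·d_B = (-1.4254,-5.9876)
sweep = 180° − θ = 153.4073°

center=(-1.3214,-5.3686) T_A=(-0.9514,-4.8617) T_B=(-1.4254,-5.9876) sweep=153.4073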